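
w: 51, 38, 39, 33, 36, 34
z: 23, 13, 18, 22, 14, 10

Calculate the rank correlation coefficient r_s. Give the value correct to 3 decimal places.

Rank w: 6, 4, 5, 1, 3, 2
Rank z: 6, 2, 4, 5, 3, 1
d = rank(w) − rank(z): 0, 2, 1, -4, 0, 1; Σd² = 22
ρ = 1 − 6Σd² / [n(n²−1)] = 1 − 6×22 / (6×35) = 1 − 132/210 ≈ 0.371

0.371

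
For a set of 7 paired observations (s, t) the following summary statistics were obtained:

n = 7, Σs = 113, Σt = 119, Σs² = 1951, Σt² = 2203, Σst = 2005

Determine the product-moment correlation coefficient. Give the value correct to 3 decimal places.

r = (nΣst − ΣsΣt) / √[(nΣs² − (Σs)²)(nΣt² − (Σt)²)]
Numerator: 7×2005 − 113×119 = 588
Denominator: √[(13657 − 12769)(15421 − 14161)] = √[888 × 1260] = 1057.7712
r = 588 / 1057.7712 ≈ 0.556

0.556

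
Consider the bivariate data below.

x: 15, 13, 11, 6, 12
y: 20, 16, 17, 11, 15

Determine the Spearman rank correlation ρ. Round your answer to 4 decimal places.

Rank x: 5, 4, 2, 1, 3
Rank y: 5, 3, 4, 1, 2
d = rank(x) − rank(y): 0, 1, -2, 0, 1; Σd² = 6
ρ = 1 − 6Σd² / [n(n²−1)] = 1 − 6×6 / (5×24) = 1 − 36/120 ≈ 0.7000

0.7000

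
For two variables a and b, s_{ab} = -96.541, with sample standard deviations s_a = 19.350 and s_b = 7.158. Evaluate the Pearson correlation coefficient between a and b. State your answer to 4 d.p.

r = Cov(a,b) / (s_a · s_b) = -96.541 / (19.350 × 7.158)
  = -96.541 / 138.5073 ≈ -0.6970

-0.6970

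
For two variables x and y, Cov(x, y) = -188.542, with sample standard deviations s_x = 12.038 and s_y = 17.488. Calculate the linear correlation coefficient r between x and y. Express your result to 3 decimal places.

-0.896

r = Cov(x,y) / (s_x · s_y) = -188.542 / (12.038 × 17.488)
  = -188.542 / 210.5205 ≈ -0.896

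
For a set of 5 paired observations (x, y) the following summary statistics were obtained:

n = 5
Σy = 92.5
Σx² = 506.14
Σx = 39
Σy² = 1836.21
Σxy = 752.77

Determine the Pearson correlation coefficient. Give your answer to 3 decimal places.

r = (nΣxy − ΣxΣy) / √[(nΣx² − (Σx)²)(nΣy² − (Σy)²)]
Numerator: 5×752.77 − 39×92.5 = 156.35
Denominator: √[(2530.7 − 1521)(9181.05 − 8556.25)] = √[1009.7 × 624.8] = 794.2673
r = 156.35 / 794.2673 ≈ 0.197

0.197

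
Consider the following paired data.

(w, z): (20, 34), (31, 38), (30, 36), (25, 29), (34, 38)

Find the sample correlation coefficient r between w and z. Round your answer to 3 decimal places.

n = 5, Σw = 140, Σz = 175, Σw² = 4042, Σz² = 6181, Σwz = 4955
nΣwz − ΣwΣz = 24775 − 24500 = 275
nΣw² − (Σw)² = 20210 − 19600 = 610; nΣz² − (Σz)² = 30905 − 30625 = 280
r = 275 / √(610 × 280) = 275 / 413.2796 ≈ 0.665

0.665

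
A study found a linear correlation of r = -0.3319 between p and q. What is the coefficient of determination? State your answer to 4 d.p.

0.1102

r² = (-0.3319)² = 0.1102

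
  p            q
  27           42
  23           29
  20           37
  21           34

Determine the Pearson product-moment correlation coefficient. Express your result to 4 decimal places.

n = 4, Σp = 91, Σq = 142, Σp² = 2099, Σq² = 5130, Σpq = 3255
nΣpq − ΣpΣq = 13020 − 12922 = 98
nΣp² − (Σp)² = 8396 − 8281 = 115; nΣq² − (Σq)² = 20520 − 20164 = 356
r = 98 / √(115 × 356) = 98 / 202.3364 ≈ 0.4843

0.4843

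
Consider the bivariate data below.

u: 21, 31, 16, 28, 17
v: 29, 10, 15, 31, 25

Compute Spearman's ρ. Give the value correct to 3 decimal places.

0.000

Rank u: 3, 5, 1, 4, 2
Rank v: 4, 1, 2, 5, 3
d = rank(u) − rank(v): -1, 4, -1, -1, -1; Σd² = 20
ρ = 1 − 6Σd² / [n(n²−1)] = 1 − 6×20 / (5×24) = 1 − 120/120 ≈ 0.000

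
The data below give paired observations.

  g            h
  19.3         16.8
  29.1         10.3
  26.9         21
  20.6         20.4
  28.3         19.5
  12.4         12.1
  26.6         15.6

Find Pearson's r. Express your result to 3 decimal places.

n = 7, Σg = 163.2, Σh = 115.7, Σg² = 4029.48, Σh² = 2015.51, Σgh = 2725.96
nΣgh − ΣgΣh = 19081.72 − 18882.24 = 199.48
nΣg² − (Σg)² = 28206.36 − 26634.24 = 1572.12; nΣh² − (Σh)² = 14108.57 − 13386.49 = 722.08
r = 199.48 / √(1572.12 × 722.08) = 199.48 / 1065.4560 ≈ 0.187

0.187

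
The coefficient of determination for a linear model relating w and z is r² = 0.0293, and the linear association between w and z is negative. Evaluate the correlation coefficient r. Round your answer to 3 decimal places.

|r| = √0.0293 = 0.171
The association is negative, so r = −0.171.

-0.171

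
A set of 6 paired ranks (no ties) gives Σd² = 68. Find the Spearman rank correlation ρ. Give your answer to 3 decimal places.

ρ = 1 − 6Σd² / [n(n²−1)] = 1 − 6×68 / (6×35)
  = 1 − 408/210 = 1 − 1.9429 ≈ -0.943

-0.943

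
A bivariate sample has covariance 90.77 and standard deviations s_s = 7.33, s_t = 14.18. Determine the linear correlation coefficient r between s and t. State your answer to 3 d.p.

0.873

r = Cov(s,t) / (s_s · s_t) = 90.77 / (7.33 × 14.18)
  = 90.77 / 103.9394 ≈ 0.873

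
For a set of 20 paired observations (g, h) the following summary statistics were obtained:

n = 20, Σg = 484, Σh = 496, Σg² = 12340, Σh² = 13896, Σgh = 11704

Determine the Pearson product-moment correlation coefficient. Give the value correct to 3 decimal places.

r = (nΣgh − ΣgΣh) / √[(nΣg² − (Σg)²)(nΣh² − (Σh)²)]
Numerator: 20×11704 − 484×496 = -5984
Denominator: √[(246800 − 234256)(277920 − 246016)] = √[12544 × 31904] = 20005.0938
r = -5984 / 20005.0938 ≈ -0.299

-0.299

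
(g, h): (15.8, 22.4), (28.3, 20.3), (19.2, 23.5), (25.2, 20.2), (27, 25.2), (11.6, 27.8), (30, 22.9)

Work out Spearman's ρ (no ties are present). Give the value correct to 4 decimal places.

-0.3571

Rank g: 2, 6, 3, 4, 5, 1, 7
Rank h: 3, 2, 5, 1, 6, 7, 4
d = rank(g) − rank(h): -1, 4, -2, 3, -1, -6, 3; Σd² = 76
ρ = 1 − 6Σd² / [n(n²−1)] = 1 − 6×76 / (7×48) = 1 − 456/336 ≈ -0.3571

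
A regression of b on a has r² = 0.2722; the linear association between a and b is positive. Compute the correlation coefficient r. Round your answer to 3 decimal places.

0.522

|r| = √0.2722 = 0.522
The association is positive, so r = 0.522.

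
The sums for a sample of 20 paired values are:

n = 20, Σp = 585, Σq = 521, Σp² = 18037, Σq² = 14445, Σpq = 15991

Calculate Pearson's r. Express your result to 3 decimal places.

r = (nΣpq − ΣpΣq) / √[(nΣp² − (Σp)²)(nΣq² − (Σq)²)]
Numerator: 20×15991 − 585×521 = 15035
Denominator: √[(360740 − 342225)(288900 − 271441)] = √[18515 × 17459] = 17979.2487
r = 15035 / 17979.2487 ≈ 0.836

0.836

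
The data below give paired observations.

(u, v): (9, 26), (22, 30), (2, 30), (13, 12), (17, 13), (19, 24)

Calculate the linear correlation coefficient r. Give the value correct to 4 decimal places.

n = 6, Σu = 82, Σv = 135, Σu² = 1388, Σv² = 3365, Σuv = 1787
nΣuv − ΣuΣv = 10722 − 11070 = -348
nΣu² − (Σu)² = 8328 − 6724 = 1604; nΣv² − (Σv)² = 20190 − 18225 = 1965
r = -348 / √(1604 × 1965) = -348 / 1775.3479 ≈ -0.1960

-0.1960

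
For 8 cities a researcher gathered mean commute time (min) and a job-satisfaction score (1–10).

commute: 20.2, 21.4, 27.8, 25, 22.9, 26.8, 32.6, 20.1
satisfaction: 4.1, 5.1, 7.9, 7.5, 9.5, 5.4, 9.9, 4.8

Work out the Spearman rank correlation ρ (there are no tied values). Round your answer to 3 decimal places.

Rank commute: 2, 3, 7, 5, 4, 6, 8, 1
Rank satisfaction: 1, 3, 6, 5, 7, 4, 8, 2
d = rank(commute) − rank(satisfaction): 1, 0, 1, 0, -3, 2, 0, -1; Σd² = 16
ρ = 1 − 6Σd² / [n(n²−1)] = 1 − 6×16 / (8×63) = 1 − 96/504 ≈ 0.810

0.810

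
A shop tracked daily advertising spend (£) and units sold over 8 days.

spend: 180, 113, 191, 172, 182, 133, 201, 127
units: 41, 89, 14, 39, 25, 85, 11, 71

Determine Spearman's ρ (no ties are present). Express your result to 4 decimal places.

-0.9524

Rank spend: 5, 1, 7, 4, 6, 3, 8, 2
Rank units: 5, 8, 2, 4, 3, 7, 1, 6
d = rank(spend) − rank(units): 0, -7, 5, 0, 3, -4, 7, -4; Σd² = 164
ρ = 1 − 6Σd² / [n(n²−1)] = 1 − 6×164 / (8×63) = 1 − 984/504 ≈ -0.9524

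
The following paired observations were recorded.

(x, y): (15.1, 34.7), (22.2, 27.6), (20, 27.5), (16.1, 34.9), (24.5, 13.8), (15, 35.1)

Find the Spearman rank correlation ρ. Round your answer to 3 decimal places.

Rank x: 2, 5, 4, 3, 6, 1
Rank y: 4, 3, 2, 5, 1, 6
d = rank(x) − rank(y): -2, 2, 2, -2, 5, -5; Σd² = 66
ρ = 1 − 6Σd² / [n(n²−1)] = 1 − 6×66 / (6×35) = 1 − 396/210 ≈ -0.886

-0.886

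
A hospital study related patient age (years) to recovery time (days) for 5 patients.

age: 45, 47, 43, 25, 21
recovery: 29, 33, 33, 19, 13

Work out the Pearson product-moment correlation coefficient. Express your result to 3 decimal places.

0.969

n = 5, Σx = 181, Σy = 127, Σx² = 7149, Σy² = 3549, Σxy = 5023
nΣxy − ΣxΣy = 25115 − 22987 = 2128
nΣx² − (Σx)² = 35745 − 32761 = 2984; nΣy² − (Σy)² = 17745 − 16129 = 1616
r = 2128 / √(2984 × 1616) = 2128 / 2195.9381 ≈ 0.969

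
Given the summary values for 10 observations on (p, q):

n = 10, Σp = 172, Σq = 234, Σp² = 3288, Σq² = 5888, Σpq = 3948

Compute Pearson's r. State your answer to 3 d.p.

-0.208

r = (nΣpq − ΣpΣq) / √[(nΣp² − (Σp)²)(nΣq² − (Σq)²)]
Numerator: 10×3948 − 172×234 = -768
Denominator: √[(32880 − 29584)(58880 − 54756)] = √[3296 × 4124] = 3686.8284
r = -768 / 3686.8284 ≈ -0.208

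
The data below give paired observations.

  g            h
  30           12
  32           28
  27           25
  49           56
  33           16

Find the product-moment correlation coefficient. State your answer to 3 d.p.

n = 5, Σg = 171, Σh = 137, Σg² = 6143, Σh² = 4945, Σgh = 5203
nΣgh − ΣgΣh = 26015 − 23427 = 2588
nΣg² − (Σg)² = 30715 − 29241 = 1474; nΣh² − (Σh)² = 24725 − 18769 = 5956
r = 2588 / √(1474 × 5956) = 2588 / 2962.9620 ≈ 0.873

0.873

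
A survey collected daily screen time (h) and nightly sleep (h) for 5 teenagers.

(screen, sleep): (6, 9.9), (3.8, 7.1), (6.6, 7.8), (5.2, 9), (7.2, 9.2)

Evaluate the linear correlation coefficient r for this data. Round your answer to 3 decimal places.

0.539

n = 5, Σx = 28.8, Σy = 43, Σx² = 172.88, Σy² = 374.9, Σxy = 250.9
nΣxy − ΣxΣy = 1254.5 − 1238.4 = 16.1
nΣx² − (Σx)² = 864.4 − 829.44 = 34.96; nΣy² − (Σy)² = 1874.5 − 1849 = 25.5
r = 16.1 / √(34.96 × 25.5) = 16.1 / 29.8577 ≈ 0.539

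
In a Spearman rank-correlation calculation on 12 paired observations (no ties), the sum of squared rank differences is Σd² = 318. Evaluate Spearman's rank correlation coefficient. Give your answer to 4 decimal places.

-0.1119

ρ = 1 − 6Σd² / [n(n²−1)] = 1 − 6×318 / (12×143)
  = 1 − 1908/1716 = 1 − 1.11189 ≈ -0.1119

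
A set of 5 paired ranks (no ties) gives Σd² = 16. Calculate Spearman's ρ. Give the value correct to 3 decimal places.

0.200

ρ = 1 − 6Σd² / [n(n²−1)] = 1 − 6×16 / (5×24)
  = 1 − 96/120 = 1 − 0.8000 ≈ 0.200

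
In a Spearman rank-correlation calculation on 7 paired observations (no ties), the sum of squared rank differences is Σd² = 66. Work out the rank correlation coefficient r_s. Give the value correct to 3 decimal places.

ρ = 1 − 6Σd² / [n(n²−1)] = 1 − 6×66 / (7×48)
  = 1 − 396/336 = 1 − 1.1786 ≈ -0.179

-0.179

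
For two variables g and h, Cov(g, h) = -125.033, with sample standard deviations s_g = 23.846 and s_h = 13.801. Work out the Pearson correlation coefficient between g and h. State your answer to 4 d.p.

r = Cov(g,h) / (s_g · s_h) = -125.033 / (23.846 × 13.801)
  = -125.033 / 329.0986 ≈ -0.3799

-0.3799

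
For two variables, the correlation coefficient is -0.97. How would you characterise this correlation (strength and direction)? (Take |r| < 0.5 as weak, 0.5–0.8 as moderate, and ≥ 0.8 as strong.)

strong negative

r = -0.97 < 0 so the relationship is negative.
|r| = 0.97, which falls in the strong range.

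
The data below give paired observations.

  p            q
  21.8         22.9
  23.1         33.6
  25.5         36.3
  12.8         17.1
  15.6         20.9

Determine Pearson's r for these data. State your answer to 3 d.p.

n = 5, Σp = 98.8, Σq = 130.8, Σp² = 2066.3, Σq² = 3700.28, Σpq = 2745.95
nΣpq − ΣpΣq = 13729.75 − 12923.04 = 806.71
nΣp² − (Σp)² = 10331.5 − 9761.44 = 570.06; nΣq² − (Σq)² = 18501.4 − 17108.64 = 1392.76
r = 806.71 / √(570.06 × 1392.76) = 806.71 / 891.0425 ≈ 0.905

0.905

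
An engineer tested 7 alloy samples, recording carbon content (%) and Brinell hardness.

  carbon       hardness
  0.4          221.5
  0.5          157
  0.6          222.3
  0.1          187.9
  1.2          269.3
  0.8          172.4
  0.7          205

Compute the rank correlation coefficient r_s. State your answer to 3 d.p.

Rank carbon: 2, 3, 4, 1, 7, 6, 5
Rank hardness: 5, 1, 6, 3, 7, 2, 4
d = rank(carbon) − rank(hardness): -3, 2, -2, -2, 0, 4, 1; Σd² = 38
ρ = 1 − 6Σd² / [n(n²−1)] = 1 − 6×38 / (7×48) = 1 − 228/336 ≈ 0.321

0.321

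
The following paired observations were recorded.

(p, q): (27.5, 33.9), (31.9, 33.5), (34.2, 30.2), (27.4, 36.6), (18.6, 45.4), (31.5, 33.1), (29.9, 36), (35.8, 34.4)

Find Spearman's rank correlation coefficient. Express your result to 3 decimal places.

-0.690

Rank p: 3, 6, 7, 2, 1, 5, 4, 8
Rank q: 4, 3, 1, 7, 8, 2, 6, 5
d = rank(p) − rank(q): -1, 3, 6, -5, -7, 3, -2, 3; Σd² = 142
ρ = 1 − 6Σd² / [n(n²−1)] = 1 − 6×142 / (8×63) = 1 − 852/504 ≈ -0.690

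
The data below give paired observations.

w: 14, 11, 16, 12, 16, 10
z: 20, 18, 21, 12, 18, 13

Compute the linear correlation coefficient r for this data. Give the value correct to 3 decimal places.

n = 6, Σw = 79, Σz = 102, Σw² = 1073, Σz² = 1802, Σwz = 1376
nΣwz − ΣwΣz = 8256 − 8058 = 198
nΣw² − (Σw)² = 6438 − 6241 = 197; nΣz² − (Σz)² = 10812 − 10404 = 408
r = 198 / √(197 × 408) = 198 / 283.5066 ≈ 0.698

0.698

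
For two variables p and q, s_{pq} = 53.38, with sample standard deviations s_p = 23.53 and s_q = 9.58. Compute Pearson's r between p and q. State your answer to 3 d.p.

0.237

r = Cov(p,q) / (s_p · s_q) = 53.38 / (23.53 × 9.58)
  = 53.38 / 225.4174 ≈ 0.237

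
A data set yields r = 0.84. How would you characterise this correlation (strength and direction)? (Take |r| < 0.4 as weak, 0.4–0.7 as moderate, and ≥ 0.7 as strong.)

strong positive

r = 0.84 > 0 so the relationship is positive.
|r| = 0.84, which falls in the strong range.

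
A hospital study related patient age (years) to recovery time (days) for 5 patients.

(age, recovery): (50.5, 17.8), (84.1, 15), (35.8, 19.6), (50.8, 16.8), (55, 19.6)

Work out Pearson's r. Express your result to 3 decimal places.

-0.807

n = 5, Σx = 276.2, Σy = 88.8, Σx² = 16510.34, Σy² = 1592.4, Σxy = 4793.52
nΣxy − ΣxΣy = 23967.6 − 24526.56 = -558.96
nΣx² − (Σx)² = 82551.7 − 76286.44 = 6265.26; nΣy² − (Σy)² = 7962 − 7885.44 = 76.56
r = -558.96 / √(6265.26 × 76.56) = -558.96 / 692.5809 ≈ -0.807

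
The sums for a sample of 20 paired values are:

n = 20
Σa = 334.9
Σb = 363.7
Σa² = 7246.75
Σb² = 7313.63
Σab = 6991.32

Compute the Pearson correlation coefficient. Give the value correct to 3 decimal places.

0.842

r = (nΣab − ΣaΣb) / √[(nΣa² − (Σa)²)(nΣb² − (Σb)²)]
Numerator: 20×6991.32 − 334.9×363.7 = 18023.27
Denominator: √[(144935 − 112158.01)(146272.6 − 132277.69)] = √[32776.99 × 13994.91] = 21417.5401
r = 18023.27 / 21417.5401 ≈ 0.842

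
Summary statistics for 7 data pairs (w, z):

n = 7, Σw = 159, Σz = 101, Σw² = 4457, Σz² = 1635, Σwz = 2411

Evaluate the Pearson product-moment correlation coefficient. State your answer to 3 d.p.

r = (nΣwz − ΣwΣz) / √[(nΣw² − (Σw)²)(nΣz² − (Σz)²)]
Numerator: 7×2411 − 159×101 = 818
Denominator: √[(31199 − 25281)(11445 − 10201)] = √[5918 × 1244] = 2713.2991
r = 818 / 2713.2991 ≈ 0.301

0.301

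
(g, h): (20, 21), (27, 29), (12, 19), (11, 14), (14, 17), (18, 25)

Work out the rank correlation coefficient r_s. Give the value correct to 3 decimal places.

0.886

Rank g: 5, 6, 2, 1, 3, 4
Rank h: 4, 6, 3, 1, 2, 5
d = rank(g) − rank(h): 1, 0, -1, 0, 1, -1; Σd² = 4
ρ = 1 − 6Σd² / [n(n²−1)] = 1 − 6×4 / (6×35) = 1 − 24/210 ≈ 0.886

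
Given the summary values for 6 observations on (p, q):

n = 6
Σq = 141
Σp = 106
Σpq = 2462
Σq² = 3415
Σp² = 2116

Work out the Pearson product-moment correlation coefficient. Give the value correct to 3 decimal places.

-0.185

r = (nΣpq − ΣpΣq) / √[(nΣp² − (Σp)²)(nΣq² − (Σq)²)]
Numerator: 6×2462 − 106×141 = -174
Denominator: √[(12696 − 11236)(20490 − 19881)] = √[1460 × 609] = 942.9422
r = -174 / 942.9422 ≈ -0.185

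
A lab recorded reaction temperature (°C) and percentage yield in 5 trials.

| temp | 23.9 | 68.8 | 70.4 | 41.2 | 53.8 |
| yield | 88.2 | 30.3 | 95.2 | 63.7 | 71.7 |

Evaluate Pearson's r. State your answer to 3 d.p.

-0.324

n = 5, Σx = 258.1, Σy = 349.1, Σx² = 14852.69, Σy² = 26958.95, Σxy = 17376.6
nΣxy − ΣxΣy = 86883 − 90102.71 = -3219.71
nΣx² − (Σx)² = 74263.45 − 66615.61 = 7647.84; nΣy² − (Σy)² = 134794.75 − 121870.81 = 12923.94
r = -3219.71 / √(7647.84 × 12923.94) = -3219.71 / 9941.8421 ≈ -0.324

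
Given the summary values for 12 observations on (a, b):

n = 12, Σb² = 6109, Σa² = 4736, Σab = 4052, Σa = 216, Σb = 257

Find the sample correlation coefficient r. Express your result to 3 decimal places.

r = (nΣab − ΣaΣb) / √[(nΣa² − (Σa)²)(nΣb² − (Σb)²)]
Numerator: 12×4052 − 216×257 = -6888
Denominator: √[(56832 − 46656)(73308 − 66049)] = √[10176 × 7259] = 8594.6253
r = -6888 / 8594.6253 ≈ -0.801

-0.801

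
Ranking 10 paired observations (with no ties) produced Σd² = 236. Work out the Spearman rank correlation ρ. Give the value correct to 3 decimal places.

-0.430

ρ = 1 − 6Σd² / [n(n²−1)] = 1 − 6×236 / (10×99)
  = 1 − 1416/990 = 1 − 1.4303 ≈ -0.430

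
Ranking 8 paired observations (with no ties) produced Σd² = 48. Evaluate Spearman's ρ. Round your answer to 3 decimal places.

ρ = 1 − 6Σd² / [n(n²−1)] = 1 − 6×48 / (8×63)
  = 1 − 288/504 = 1 − 0.5714 ≈ 0.429

0.429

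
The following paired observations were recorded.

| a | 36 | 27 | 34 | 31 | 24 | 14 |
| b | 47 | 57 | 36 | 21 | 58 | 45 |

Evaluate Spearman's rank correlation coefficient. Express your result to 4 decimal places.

Rank a: 6, 3, 5, 4, 2, 1
Rank b: 4, 5, 2, 1, 6, 3
d = rank(a) − rank(b): 2, -2, 3, 3, -4, -2; Σd² = 46
ρ = 1 − 6Σd² / [n(n²−1)] = 1 − 6×46 / (6×35) = 1 − 276/210 ≈ -0.3143

-0.3143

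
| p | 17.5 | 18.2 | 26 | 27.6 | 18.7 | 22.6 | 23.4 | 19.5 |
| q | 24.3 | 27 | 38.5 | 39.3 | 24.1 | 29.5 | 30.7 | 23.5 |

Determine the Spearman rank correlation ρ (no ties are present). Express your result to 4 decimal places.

0.7857

Rank p: 1, 2, 7, 8, 3, 5, 6, 4
Rank q: 3, 4, 7, 8, 2, 5, 6, 1
d = rank(p) − rank(q): -2, -2, 0, 0, 1, 0, 0, 3; Σd² = 18
ρ = 1 − 6Σd² / [n(n²−1)] = 1 − 6×18 / (8×63) = 1 − 108/504 ≈ 0.7857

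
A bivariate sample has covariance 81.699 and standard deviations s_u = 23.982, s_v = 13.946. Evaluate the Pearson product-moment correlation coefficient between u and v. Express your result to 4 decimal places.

r = Cov(u,v) / (s_u · s_v) = 81.699 / (23.982 × 13.946)
  = 81.699 / 334.4530 ≈ 0.2443

0.2443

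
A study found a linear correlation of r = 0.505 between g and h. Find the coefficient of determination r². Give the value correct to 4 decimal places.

0.2550

r² = (0.505)² = 0.2550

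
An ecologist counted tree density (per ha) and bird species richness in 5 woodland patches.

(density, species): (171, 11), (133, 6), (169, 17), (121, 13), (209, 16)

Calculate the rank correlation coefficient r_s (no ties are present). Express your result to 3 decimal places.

0.300

Rank density: 4, 2, 3, 1, 5
Rank species: 2, 1, 5, 3, 4
d = rank(density) − rank(species): 2, 1, -2, -2, 1; Σd² = 14
ρ = 1 − 6Σd² / [n(n²−1)] = 1 − 6×14 / (5×24) = 1 − 84/120 ≈ 0.300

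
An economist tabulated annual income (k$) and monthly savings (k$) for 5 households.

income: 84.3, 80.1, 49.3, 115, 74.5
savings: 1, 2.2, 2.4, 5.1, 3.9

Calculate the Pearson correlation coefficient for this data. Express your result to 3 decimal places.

n = 5, Σx = 403.2, Σy = 14.6, Σx² = 34728.24, Σy² = 52.82, Σxy = 1255.89
nΣxy − ΣxΣy = 6279.45 − 5886.72 = 392.73
nΣx² − (Σx)² = 173641.2 − 162570.24 = 11070.96; nΣy² − (Σy)² = 264.1 − 213.16 = 50.94
r = 392.73 / √(11070.96 × 50.94) = 392.73 / 750.9692 ≈ 0.523

0.523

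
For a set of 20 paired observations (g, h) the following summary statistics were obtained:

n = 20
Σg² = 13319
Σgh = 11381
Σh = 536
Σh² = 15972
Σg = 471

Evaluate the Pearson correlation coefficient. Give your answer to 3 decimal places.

-0.656

r = (nΣgh − ΣgΣh) / √[(nΣg² − (Σg)²)(nΣh² − (Σh)²)]
Numerator: 20×11381 − 471×536 = -24836
Denominator: √[(266380 − 221841)(319440 − 287296)] = √[44539 × 32144] = 37837.3046
r = -24836 / 37837.3046 ≈ -0.656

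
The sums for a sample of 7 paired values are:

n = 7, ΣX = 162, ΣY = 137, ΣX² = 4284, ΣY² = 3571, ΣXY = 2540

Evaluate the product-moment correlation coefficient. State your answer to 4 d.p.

r = (nΣXY − ΣXΣY) / √[(nΣX² − (ΣX)²)(nΣY² − (ΣY)²)]
Numerator: 7×2540 − 162×137 = -4414
Denominator: √[(29988 − 26244)(24997 − 18769)] = √[3744 × 6228] = 4828.8334
r = -4414 / 4828.8334 ≈ -0.9141

-0.9141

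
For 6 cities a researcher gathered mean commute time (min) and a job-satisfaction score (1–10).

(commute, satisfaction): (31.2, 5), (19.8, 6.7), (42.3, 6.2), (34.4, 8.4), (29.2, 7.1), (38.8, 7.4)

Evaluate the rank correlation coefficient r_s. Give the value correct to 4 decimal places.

Rank commute: 3, 1, 6, 4, 2, 5
Rank satisfaction: 1, 3, 2, 6, 4, 5
d = rank(commute) − rank(satisfaction): 2, -2, 4, -2, -2, 0; Σd² = 32
ρ = 1 − 6Σd² / [n(n²−1)] = 1 − 6×32 / (6×35) = 1 − 192/210 ≈ 0.0857

0.0857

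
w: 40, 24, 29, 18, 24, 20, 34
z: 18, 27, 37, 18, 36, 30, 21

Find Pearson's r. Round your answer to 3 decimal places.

n = 7, Σw = 189, Σz = 187, Σw² = 5473, Σz² = 5383, Σwz = 4943
nΣwz − ΣwΣz = 34601 − 35343 = -742
nΣw² − (Σw)² = 38311 − 35721 = 2590; nΣz² − (Σz)² = 37681 − 34969 = 2712
r = -742 / √(2590 × 2712) = -742 / 2650.2981 ≈ -0.280

-0.280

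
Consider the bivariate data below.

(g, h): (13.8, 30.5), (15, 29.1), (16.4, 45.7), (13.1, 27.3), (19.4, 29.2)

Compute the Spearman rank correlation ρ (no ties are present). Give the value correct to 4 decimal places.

Rank g: 2, 3, 4, 1, 5
Rank h: 4, 2, 5, 1, 3
d = rank(g) − rank(h): -2, 1, -1, 0, 2; Σd² = 10
ρ = 1 − 6Σd² / [n(n²−1)] = 1 − 6×10 / (5×24) = 1 − 60/120 ≈ 0.5000

0.5000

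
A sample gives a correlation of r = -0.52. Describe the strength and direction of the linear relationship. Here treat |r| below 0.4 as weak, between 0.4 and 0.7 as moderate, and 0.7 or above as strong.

r = -0.52 < 0 so the relationship is negative.
|r| = 0.52, which falls in the moderate range.

moderate negative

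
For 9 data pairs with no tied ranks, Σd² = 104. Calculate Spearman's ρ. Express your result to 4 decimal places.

0.1333

ρ = 1 − 6Σd² / [n(n²−1)] = 1 − 6×104 / (9×80)
  = 1 − 624/720 = 1 − 0.86667 ≈ 0.1333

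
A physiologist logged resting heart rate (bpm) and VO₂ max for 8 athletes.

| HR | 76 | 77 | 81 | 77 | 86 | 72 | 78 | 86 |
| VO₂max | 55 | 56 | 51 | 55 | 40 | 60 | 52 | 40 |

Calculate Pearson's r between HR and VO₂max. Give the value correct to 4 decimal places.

-0.9784

n = 8, Σx = 633, Σy = 409, Σx² = 50255, Σy² = 21291, Σxy = 32114
nΣxy − ΣxΣy = 256912 − 258897 = -1985
nΣx² − (Σx)² = 402040 − 400689 = 1351; nΣy² − (Σy)² = 170328 − 167281 = 3047
r = -1985 / √(1351 × 3047) = -1985 / 2028.9152 ≈ -0.9784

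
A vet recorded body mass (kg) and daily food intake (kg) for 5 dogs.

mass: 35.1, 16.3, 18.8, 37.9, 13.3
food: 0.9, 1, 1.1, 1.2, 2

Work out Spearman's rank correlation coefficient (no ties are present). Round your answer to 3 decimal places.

-0.300

Rank mass: 4, 2, 3, 5, 1
Rank food: 1, 2, 3, 4, 5
d = rank(mass) − rank(food): 3, 0, 0, 1, -4; Σd² = 26
ρ = 1 − 6Σd² / [n(n²−1)] = 1 − 6×26 / (5×24) = 1 − 156/120 ≈ -0.300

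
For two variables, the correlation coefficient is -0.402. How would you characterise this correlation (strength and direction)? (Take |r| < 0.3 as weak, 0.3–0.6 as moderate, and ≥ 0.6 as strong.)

moderate negative

r = -0.402 < 0 so the relationship is negative.
|r| = 0.402, which falls in the moderate range.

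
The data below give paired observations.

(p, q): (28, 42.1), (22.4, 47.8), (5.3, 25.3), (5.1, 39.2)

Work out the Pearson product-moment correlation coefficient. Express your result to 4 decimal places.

0.7010

n = 4, Σp = 60.8, Σq = 154.4, Σp² = 1339.86, Σq² = 6233.98, Σpq = 2583.53
nΣpq − ΣpΣq = 10334.12 − 9387.52 = 946.6
nΣp² − (Σp)² = 5359.44 − 3696.64 = 1662.8; nΣq² − (Σq)² = 24935.92 − 23839.36 = 1096.56
r = 946.6 / √(1662.8 × 1096.56) = 946.6 / 1350.3185 ≈ 0.7010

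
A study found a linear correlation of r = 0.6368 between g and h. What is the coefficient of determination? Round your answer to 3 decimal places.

r² = (0.6368)² = 0.406

0.406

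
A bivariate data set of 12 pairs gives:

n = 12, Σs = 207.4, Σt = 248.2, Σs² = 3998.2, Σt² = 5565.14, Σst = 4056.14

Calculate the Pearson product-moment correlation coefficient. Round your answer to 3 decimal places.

-0.553

r = (nΣst − ΣsΣt) / √[(nΣs² − (Σs)²)(nΣt² − (Σt)²)]
Numerator: 12×4056.14 − 207.4×248.2 = -2803
Denominator: √[(47978.4 − 43014.76)(66781.68 − 61603.24)] = √[4963.64 × 5178.44] = 5069.9026
r = -2803 / 5069.9026 ≈ -0.553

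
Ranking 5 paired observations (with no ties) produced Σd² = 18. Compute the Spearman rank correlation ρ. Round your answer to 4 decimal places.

ρ = 1 − 6Σd² / [n(n²−1)] = 1 − 6×18 / (5×24)
  = 1 − 108/120 = 1 − 0.90000 ≈ 0.1000

0.1000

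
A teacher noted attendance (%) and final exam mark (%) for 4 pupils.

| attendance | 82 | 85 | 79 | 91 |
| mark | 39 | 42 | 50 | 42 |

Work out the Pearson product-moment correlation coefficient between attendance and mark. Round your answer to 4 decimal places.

-0.4862

n = 4, Σx = 337, Σy = 173, Σx² = 28471, Σy² = 7549, Σxy = 14540
nΣxy − ΣxΣy = 58160 − 58301 = -141
nΣx² − (Σx)² = 113884 − 113569 = 315; nΣy² − (Σy)² = 30196 − 29929 = 267
r = -141 / √(315 × 267) = -141 / 290.0086 ≈ -0.4862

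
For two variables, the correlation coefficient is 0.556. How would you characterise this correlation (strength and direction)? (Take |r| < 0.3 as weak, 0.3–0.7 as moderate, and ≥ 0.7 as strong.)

r = 0.556 > 0 so the relationship is positive.
|r| = 0.556, which falls in the moderate range.

moderate positive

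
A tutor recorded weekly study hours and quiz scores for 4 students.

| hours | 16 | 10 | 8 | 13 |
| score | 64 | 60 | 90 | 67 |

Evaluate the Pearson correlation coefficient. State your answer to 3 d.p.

n = 4, Σx = 47, Σy = 281, Σx² = 589, Σy² = 20285, Σxy = 3215
nΣxy − ΣxΣy = 12860 − 13207 = -347
nΣx² − (Σx)² = 2356 − 2209 = 147; nΣy² − (Σy)² = 81140 − 78961 = 2179
r = -347 / √(147 × 2179) = -347 / 565.9620 ≈ -0.613

-0.613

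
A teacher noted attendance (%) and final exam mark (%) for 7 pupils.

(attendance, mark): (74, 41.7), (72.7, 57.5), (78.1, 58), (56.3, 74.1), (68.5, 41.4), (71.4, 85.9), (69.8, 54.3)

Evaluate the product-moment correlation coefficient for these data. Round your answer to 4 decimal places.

n = 7, Σx = 490.8, Σy = 412.9, Σx² = 34692.84, Σy² = 25941.21, Σxy = 28726.98
nΣxy − ΣxΣy = 201088.86 − 202651.32 = -1562.46
nΣx² − (Σx)² = 242849.88 − 240884.64 = 1965.24; nΣy² − (Σy)² = 181588.47 − 170486.41 = 11102.06
r = -1562.46 / √(1965.24 × 11102.06) = -1562.46 / 4670.9969 ≈ -0.3345

-0.3345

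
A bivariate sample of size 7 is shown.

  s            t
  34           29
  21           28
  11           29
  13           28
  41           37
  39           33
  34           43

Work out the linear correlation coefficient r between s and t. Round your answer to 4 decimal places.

n = 7, Σs = 193, Σt = 227, Σs² = 6245, Σt² = 7557, Σst = 6523
nΣst − ΣsΣt = 45661 − 43811 = 1850
nΣs² − (Σs)² = 43715 − 37249 = 6466; nΣt² − (Σt)² = 52899 − 51529 = 1370
r = 1850 / √(6466 × 1370) = 1850 / 2976.3098 ≈ 0.6216

0.6216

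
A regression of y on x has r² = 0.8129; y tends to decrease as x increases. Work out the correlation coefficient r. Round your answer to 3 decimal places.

-0.902

|r| = √0.8129 = 0.902
The association is negative, so r = −0.902.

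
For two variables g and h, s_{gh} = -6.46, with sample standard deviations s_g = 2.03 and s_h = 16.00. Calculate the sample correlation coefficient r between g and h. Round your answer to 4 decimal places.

r = Cov(g,h) / (s_g · s_h) = -6.46 / (2.03 × 16.00)
  = -6.46 / 32.4800 ≈ -0.1989

-0.1989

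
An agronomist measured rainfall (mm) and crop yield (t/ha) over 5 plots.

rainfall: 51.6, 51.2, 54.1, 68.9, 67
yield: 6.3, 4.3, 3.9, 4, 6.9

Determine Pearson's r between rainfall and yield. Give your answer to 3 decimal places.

0.137

n = 5, Σx = 292.8, Σy = 25.4, Σx² = 17447.02, Σy² = 137, Σxy = 1494.13
nΣxy − ΣxΣy = 7470.65 − 7437.12 = 33.53
nΣx² − (Σx)² = 87235.1 − 85731.84 = 1503.26; nΣy² − (Σy)² = 685 − 645.16 = 39.84
r = 33.53 / √(1503.26 × 39.84) = 33.53 / 244.7241 ≈ 0.137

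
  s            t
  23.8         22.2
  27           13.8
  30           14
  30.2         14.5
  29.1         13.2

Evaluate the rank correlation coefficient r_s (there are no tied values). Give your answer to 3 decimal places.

-0.100

Rank s: 1, 2, 4, 5, 3
Rank t: 5, 2, 3, 4, 1
d = rank(s) − rank(t): -4, 0, 1, 1, 2; Σd² = 22
ρ = 1 − 6Σd² / [n(n²−1)] = 1 − 6×22 / (5×24) = 1 − 132/120 ≈ -0.100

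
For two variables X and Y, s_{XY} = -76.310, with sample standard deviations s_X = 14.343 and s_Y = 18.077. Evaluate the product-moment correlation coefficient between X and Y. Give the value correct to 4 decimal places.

-0.2943

r = Cov(X,Y) / (s_X · s_Y) = -76.310 / (14.343 × 18.077)
  = -76.310 / 259.2784 ≈ -0.2943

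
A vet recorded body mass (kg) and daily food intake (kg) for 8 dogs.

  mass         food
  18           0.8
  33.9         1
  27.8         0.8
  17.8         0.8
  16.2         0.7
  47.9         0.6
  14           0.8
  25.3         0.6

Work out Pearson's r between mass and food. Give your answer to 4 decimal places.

-0.1871

n = 8, Σx = 200.9, Σy = 6.1, Σx² = 5955.83, Σy² = 4.77, Σxy = 151.24
nΣxy − ΣxΣy = 1209.92 − 1225.49 = -15.57
nΣx² − (Σx)² = 47646.64 − 40360.81 = 7285.83; nΣy² − (Σy)² = 38.16 − 37.21 = 0.95
r = -15.57 / √(7285.83 × 0.95) = -15.57 / 83.1958 ≈ -0.1871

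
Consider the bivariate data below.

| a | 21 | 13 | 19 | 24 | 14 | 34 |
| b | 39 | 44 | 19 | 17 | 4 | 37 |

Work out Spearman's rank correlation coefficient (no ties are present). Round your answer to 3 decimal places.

Rank a: 4, 1, 3, 5, 2, 6
Rank b: 5, 6, 3, 2, 1, 4
d = rank(a) − rank(b): -1, -5, 0, 3, 1, 2; Σd² = 40
ρ = 1 − 6Σd² / [n(n²−1)] = 1 − 6×40 / (6×35) = 1 − 240/210 ≈ -0.143

-0.143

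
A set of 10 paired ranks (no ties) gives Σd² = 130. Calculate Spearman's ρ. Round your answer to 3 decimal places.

ρ = 1 − 6Σd² / [n(n²−1)] = 1 − 6×130 / (10×99)
  = 1 − 780/990 = 1 − 0.7879 ≈ 0.212

0.212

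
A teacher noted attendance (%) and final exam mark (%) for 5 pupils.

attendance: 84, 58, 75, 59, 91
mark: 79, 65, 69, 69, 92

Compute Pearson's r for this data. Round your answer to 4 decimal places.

0.8891

n = 5, Σx = 367, Σy = 374, Σx² = 27807, Σy² = 28452, Σxy = 28024
nΣxy − ΣxΣy = 140120 − 137258 = 2862
nΣx² − (Σx)² = 139035 − 134689 = 4346; nΣy² − (Σy)² = 142260 − 139876 = 2384
r = 2862 / √(4346 × 2384) = 2862 / 3218.8296 ≈ 0.8891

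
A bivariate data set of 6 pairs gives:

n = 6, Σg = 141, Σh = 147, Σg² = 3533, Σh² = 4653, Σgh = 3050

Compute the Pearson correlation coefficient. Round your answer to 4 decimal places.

-0.8420

r = (nΣgh − ΣgΣh) / √[(nΣg² − (Σg)²)(nΣh² − (Σh)²)]
Numerator: 6×3050 − 141×147 = -2427
Denominator: √[(21198 − 19881)(27918 − 21609)] = √[1317 × 6309] = 2882.5255
r = -2427 / 2882.5255 ≈ -0.8420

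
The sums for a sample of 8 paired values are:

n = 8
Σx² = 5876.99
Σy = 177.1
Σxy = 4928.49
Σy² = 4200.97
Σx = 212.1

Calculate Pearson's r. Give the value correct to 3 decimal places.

r = (nΣxy − ΣxΣy) / √[(nΣx² − (Σx)²)(nΣy² − (Σy)²)]
Numerator: 8×4928.49 − 212.1×177.1 = 1865.01
Denominator: √[(47015.92 − 44986.41)(33607.76 − 31364.41)] = √[2029.51 × 2243.35] = 2133.7529
r = 1865.01 / 2133.7529 ≈ 0.874

0.874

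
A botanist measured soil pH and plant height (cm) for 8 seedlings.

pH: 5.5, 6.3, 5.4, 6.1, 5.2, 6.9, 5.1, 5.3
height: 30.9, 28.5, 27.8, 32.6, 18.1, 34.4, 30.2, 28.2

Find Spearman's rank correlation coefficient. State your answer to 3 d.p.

Rank pH: 5, 7, 4, 6, 2, 8, 1, 3
Rank height: 6, 4, 2, 7, 1, 8, 5, 3
d = rank(pH) − rank(height): -1, 3, 2, -1, 1, 0, -4, 0; Σd² = 32
ρ = 1 − 6Σd² / [n(n²−1)] = 1 − 6×32 / (8×63) = 1 − 192/504 ≈ 0.619

0.619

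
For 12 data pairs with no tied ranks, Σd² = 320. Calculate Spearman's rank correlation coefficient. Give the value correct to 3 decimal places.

-0.119

ρ = 1 − 6Σd² / [n(n²−1)] = 1 − 6×320 / (12×143)
  = 1 − 1920/1716 = 1 − 1.1189 ≈ -0.119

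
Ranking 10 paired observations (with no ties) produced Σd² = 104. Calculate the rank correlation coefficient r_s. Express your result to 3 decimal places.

ρ = 1 − 6Σd² / [n(n²−1)] = 1 − 6×104 / (10×99)
  = 1 − 624/990 = 1 − 0.6303 ≈ 0.370

0.370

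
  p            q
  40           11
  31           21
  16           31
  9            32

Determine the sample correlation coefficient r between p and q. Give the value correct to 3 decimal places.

n = 4, Σp = 96, Σq = 95, Σp² = 2898, Σq² = 2547, Σpq = 1875
nΣpq − ΣpΣq = 7500 − 9120 = -1620
nΣp² − (Σp)² = 11592 − 9216 = 2376; nΣq² − (Σq)² = 10188 − 9025 = 1163
r = -1620 / √(2376 × 1163) = -1620 / 1662.3140 ≈ -0.975

-0.975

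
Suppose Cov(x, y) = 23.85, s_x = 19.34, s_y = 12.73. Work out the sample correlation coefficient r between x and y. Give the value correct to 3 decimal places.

r = Cov(x,y) / (s_x · s_y) = 23.85 / (19.34 × 12.73)
  = 23.85 / 246.1982 ≈ 0.097

0.097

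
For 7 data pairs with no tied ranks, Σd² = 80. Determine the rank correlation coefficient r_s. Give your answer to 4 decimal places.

ρ = 1 − 6Σd² / [n(n²−1)] = 1 − 6×80 / (7×48)
  = 1 − 480/336 = 1 − 1.42857 ≈ -0.4286

-0.4286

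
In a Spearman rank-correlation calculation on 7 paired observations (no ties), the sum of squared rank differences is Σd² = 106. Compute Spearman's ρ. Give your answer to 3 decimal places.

ρ = 1 − 6Σd² / [n(n²−1)] = 1 − 6×106 / (7×48)
  = 1 − 636/336 = 1 − 1.8929 ≈ -0.893

-0.893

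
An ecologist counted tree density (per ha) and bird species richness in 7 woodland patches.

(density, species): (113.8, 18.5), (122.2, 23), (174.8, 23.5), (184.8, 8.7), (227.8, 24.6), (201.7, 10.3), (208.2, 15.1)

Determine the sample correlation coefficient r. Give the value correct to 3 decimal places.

-0.200

n = 7, Σx = 1233.3, Σy = 123.7, Σx² = 228512.33, Σy² = 2438.45, Σxy = 21456.67
nΣxy − ΣxΣy = 150196.69 − 152559.21 = -2362.52
nΣx² − (Σx)² = 1599586.31 − 1521028.89 = 78557.42; nΣy² − (Σy)² = 17069.15 − 15301.69 = 1767.46
r = -2362.52 / √(78557.42 × 1767.46) = -2362.52 / 11783.3398 ≈ -0.200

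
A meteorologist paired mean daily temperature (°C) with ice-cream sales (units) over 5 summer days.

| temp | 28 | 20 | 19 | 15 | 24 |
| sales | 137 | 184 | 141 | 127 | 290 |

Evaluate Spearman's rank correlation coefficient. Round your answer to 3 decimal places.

0.400

Rank temp: 5, 3, 2, 1, 4
Rank sales: 2, 4, 3, 1, 5
d = rank(temp) − rank(sales): 3, -1, -1, 0, -1; Σd² = 12
ρ = 1 − 6Σd² / [n(n²−1)] = 1 − 6×12 / (5×24) = 1 − 72/120 ≈ 0.400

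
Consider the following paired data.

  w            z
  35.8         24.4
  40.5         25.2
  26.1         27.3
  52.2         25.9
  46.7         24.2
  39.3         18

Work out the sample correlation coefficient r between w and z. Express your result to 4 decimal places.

n = 6, Σw = 240.6, Σz = 145, Σw² = 10053.32, Σz² = 3556.14, Σwz = 5796.17
nΣwz − ΣwΣz = 34777.02 − 34887 = -109.98
nΣw² − (Σw)² = 60319.92 − 57888.36 = 2431.56; nΣz² − (Σz)² = 21336.84 − 21025 = 311.84
r = -109.98 / √(2431.56 × 311.84) = -109.98 / 870.7799 ≈ -0.1263

-0.1263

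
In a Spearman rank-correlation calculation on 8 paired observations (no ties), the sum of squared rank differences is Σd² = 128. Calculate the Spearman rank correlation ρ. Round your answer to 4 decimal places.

-0.5238

ρ = 1 − 6Σd² / [n(n²−1)] = 1 − 6×128 / (8×63)
  = 1 − 768/504 = 1 − 1.52381 ≈ -0.5238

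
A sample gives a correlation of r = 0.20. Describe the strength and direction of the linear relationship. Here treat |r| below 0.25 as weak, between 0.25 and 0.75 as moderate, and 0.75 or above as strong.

weak positive

r = 0.20 > 0 so the relationship is positive.
|r| = 0.20, which falls in the weak range.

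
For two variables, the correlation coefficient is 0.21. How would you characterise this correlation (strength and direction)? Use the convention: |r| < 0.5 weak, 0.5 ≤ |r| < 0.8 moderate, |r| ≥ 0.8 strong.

weak positive

r = 0.21 > 0 so the relationship is positive.
|r| = 0.21, which falls in the weak range.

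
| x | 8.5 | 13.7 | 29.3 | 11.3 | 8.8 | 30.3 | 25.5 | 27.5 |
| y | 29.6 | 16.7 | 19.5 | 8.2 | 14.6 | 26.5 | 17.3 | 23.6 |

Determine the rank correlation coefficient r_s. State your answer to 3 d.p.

Rank x: 1, 4, 7, 3, 2, 8, 5, 6
Rank y: 8, 3, 5, 1, 2, 7, 4, 6
d = rank(x) − rank(y): -7, 1, 2, 2, 0, 1, 1, 0; Σd² = 60
ρ = 1 − 6Σd² / [n(n²−1)] = 1 − 6×60 / (8×63) = 1 − 360/504 ≈ 0.286

0.286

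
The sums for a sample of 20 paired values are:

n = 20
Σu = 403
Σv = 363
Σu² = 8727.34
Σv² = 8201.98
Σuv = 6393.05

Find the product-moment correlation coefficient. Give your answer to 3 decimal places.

r = (nΣuv − ΣuΣv) / √[(nΣu² − (Σu)²)(nΣv² − (Σv)²)]
Numerator: 20×6393.05 − 403×363 = -18428
Denominator: √[(174546.8 − 162409)(164039.6 − 131769)] = √[12137.8 × 32270.6] = 19791.2629
r = -18428 / 19791.2629 ≈ -0.931

-0.931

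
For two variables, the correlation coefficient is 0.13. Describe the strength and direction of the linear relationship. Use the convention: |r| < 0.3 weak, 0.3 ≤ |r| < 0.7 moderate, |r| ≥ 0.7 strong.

weak positive

r = 0.13 > 0 so the relationship is positive.
|r| = 0.13, which falls in the weak range.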